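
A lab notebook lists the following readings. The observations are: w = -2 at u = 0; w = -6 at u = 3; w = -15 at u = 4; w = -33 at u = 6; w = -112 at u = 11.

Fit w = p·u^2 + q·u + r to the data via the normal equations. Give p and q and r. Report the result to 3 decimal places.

With design matrix A, AᵀA = [[16274, 1638, 182]; [1638, 182, 24]; [182, 24, 5]] and Aᵀw = [-15034, -1508, -168]ᵀ.
Row-reducing yields p = -74341/75324, q = 19855/25108, r = -55393/37662.

p = -0.987, q = 0.791, r = -1.471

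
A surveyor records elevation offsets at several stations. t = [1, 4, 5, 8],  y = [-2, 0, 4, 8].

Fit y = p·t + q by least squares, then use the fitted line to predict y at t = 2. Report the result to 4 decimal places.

ŷ = -1.2000

Sums needed: Σt·t = 106, Σt = 18, Σ1 = 4.
For Aᵀy: Σt·y = 82, Σy = 10.
Determinant 106·4 − 18² = 100.
p = (82·4 − 18·10)/100 = 37/25; q = (106·10 − 18·82)/100 = -104/25.
At t = 2: ŷ = (37/25)·(2) + (-104/25)·(1) = -6/5.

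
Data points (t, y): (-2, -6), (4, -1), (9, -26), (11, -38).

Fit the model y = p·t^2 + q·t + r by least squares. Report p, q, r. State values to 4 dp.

p = -0.4559, q = 1.5300, r = -0.8626

XᵀX·[p, q, r]ᵀ = Xᵀy reads: 21474·p + 2116·q + 222·r = -6744;  2116·p + 222·q + 22·r = -644;  222·p + 22·q + 4·r = -71.
Row-reducing yields p = -56271/123428, q = 188847/123428, r = -106465/123428.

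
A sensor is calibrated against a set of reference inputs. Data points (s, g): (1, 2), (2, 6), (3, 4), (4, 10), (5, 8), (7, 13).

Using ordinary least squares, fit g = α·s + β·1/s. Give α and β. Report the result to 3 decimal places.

The normal equations are: 104·α + 6·β = 197;  6·α + (261781/176400)·β = 2581/210.
(Σs·s = 104, Σs·1/s = 6, Σ1/s·1/s = 261781/176400, Σs·g = 197, Σ1/s·g = 2581/210.)
Determinant 104·(261781/176400) − 6² = 2609353/22050.
α = (197·(261781/176400) − 6·(2581/210))/(2609353/22050) = 38562617/20874824; β = (104·(2581/210) − 6·197)/(2609353/22050) = 2121420/2609353.

α = 1.847, β = 0.813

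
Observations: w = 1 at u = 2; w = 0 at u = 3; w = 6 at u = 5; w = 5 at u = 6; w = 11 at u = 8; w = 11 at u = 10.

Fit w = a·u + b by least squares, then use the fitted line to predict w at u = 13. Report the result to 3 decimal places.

From the data, Σu·u = 238, Σu = 34, Σ1 = 6.
Moment sums: Σu·w = 260, Σw = 34.
XᵀX·[a, b]ᵀ = Xᵀw becomes [[238, 34]; [34, 6]]·[a, b]ᵀ = [260, 34]ᵀ.
Eliminating b: 6·(row 1) − 34·(row 2) gives 272·a = 6·260 − 34·34 = 404, so a = 101/68.
Then b = (34 − 34·(101/68))/6 = -11/4.
At u = 13: ŵ = (101/68)·(13) + (-11/4)·(1) = 563/34.

ŵ = 16.559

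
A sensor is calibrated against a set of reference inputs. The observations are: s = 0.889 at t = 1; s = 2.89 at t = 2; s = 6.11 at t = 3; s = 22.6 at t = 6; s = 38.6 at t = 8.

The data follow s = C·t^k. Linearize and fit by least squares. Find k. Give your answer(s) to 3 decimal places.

Taking logs, ln s = k·ln t + ln C, so regress ln s on ln t.
Σln t = 5.6630, Σ(ln t)² = 9.2219, Σln s = 9.5247, Σln t·ln s = 15.9074.
Equations: 9.2219·k + 5.6630·ln C = 15.9074;  5.6630·k + 5·ln C = 9.5247.
Δ = 9.2219·5 − (5.6630)² = 14.0403; k = (15.9074·5 − 5.6630·9.5247)/14.0403 = 1.82323, ln C = (9.2219·9.5247 − 5.6630·15.9074)/14.0403 = -0.16003.

k = 1.823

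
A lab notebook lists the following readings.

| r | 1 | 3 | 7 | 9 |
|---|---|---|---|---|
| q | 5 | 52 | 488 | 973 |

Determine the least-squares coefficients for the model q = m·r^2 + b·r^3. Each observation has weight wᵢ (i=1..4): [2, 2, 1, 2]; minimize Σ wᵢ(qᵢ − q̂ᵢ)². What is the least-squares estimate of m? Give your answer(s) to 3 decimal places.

m = 2.740

Forming AᵀWA = [[15687, 135393]; [135393, 1181991]] and AᵀWq = [182484, 1588836]ᵀ gives AᵀWA·[m, b]ᵀ = AᵀWq.
det = 15687·1181991 − 135393² = 210628368.
m = (182484·1181991 − 135393·1588836)/210628368 = 8016293/2925394; b = (15687·1588836 − 135393·182484)/210628368 = 3014085/2925394.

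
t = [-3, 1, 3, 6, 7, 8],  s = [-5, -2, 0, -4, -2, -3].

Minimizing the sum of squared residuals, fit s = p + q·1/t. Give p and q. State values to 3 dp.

p = -3.215, q = 2.295

The normal system AᵀA·[p, q]ᵀ = Aᵀs is [[6, 241/168]; [241/168, 4033/3136]]·[p, q]ᵀ = [-16, -93/56]ᵀ.
Δ = 6·(4033/3136) − (241/168)² = 159701/28224.
p = ((-16)·(4033/3136) − (241/168)·(-93/56))/(159701/28224) = -513513/159701; q = (6·(-93/56) − (241/168)·(-16))/(159701/28224) = 366576/159701.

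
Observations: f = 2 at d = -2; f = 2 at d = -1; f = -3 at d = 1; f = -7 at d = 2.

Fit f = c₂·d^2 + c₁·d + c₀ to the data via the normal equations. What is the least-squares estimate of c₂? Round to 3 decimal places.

c₂ = -0.667

The normal system MᵀM·[c₂, c₁, c₀]ᵀ = Mᵀf is [[34, 0, 10]; [0, 10, 0]; [10, 0, 4]]·[c₂, c₁, c₀]ᵀ = [-21, -23, -6]ᵀ.
Solving the 3×3 system (Gaussian elimination) gives c₂ = -2/3, c₁ = -23/10, c₀ = 1/6.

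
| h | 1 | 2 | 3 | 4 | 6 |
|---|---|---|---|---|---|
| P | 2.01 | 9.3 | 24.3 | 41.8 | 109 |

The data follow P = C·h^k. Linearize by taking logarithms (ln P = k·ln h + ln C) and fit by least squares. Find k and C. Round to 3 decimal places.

Let Y = ln P. Fitting Y = k·ln h + ln C by least squares:
Σln h = 4.9698, Σ(ln h)² = 6.8196, Σln P = 14.5429, Σln h·ln P = 18.6315.
Equations: 6.8196·k + 4.9698·ln C = 18.6315;  4.9698·k + 5·ln C = 14.5429.
Solving (det = 9.3990): k = 2.22173, ln C = 0.70026, so C = exp(0.70026) = 2.01428.

k = 2.222, C = 2.014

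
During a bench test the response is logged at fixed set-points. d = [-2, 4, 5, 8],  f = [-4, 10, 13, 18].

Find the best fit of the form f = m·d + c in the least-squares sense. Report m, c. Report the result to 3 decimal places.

m = 2.242, c = 0.844

Forming XᵀX = [[109, 15]; [15, 4]] and Xᵀf = [257, 37]ᵀ gives XᵀX·[m, c]ᵀ = Xᵀf.
Determinant 109·4 − 15² = 211.
m = (257·4 − 15·37)/211 = 473/211; c = (109·37 − 15·257)/211 = 178/211.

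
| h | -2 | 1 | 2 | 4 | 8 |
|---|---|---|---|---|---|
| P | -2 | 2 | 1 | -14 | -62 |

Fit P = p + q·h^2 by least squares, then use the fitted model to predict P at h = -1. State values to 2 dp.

From the data, Σ1 = 5, Σh^2 = 89, Σh^2·h^2 = 4385.
For MᵀP: ΣP = -75, Σh^2·P = -4194.
Eliminating q: 4385·(row 1) − 89·(row 2) gives 14004·p = 4385·(-75) − 89·(-4194) = 44391, so p = 14797/4668.
Then q = ((-4194) − 89·(14797/4668))/4385 = -4765/4668.
At h = -1: P̂ = (14797/4668)·(1) + (-4765/4668)·(1) = 836/389.

P̂ = 2.15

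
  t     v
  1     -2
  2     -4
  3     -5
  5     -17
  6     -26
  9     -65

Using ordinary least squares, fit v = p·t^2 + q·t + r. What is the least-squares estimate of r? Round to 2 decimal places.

r = -3.99

The normal equations are: 8580·p + 1106·q + 156·r = -6689;  1106·p + 156·q + 26·r = -851;  156·p + 26·q + 6·r = -119.
Inverting the 3×3 Gram matrix, [p, q, r]ᵀ = [-1159/1114, 14401/5570, -11103/2785]ᵀ.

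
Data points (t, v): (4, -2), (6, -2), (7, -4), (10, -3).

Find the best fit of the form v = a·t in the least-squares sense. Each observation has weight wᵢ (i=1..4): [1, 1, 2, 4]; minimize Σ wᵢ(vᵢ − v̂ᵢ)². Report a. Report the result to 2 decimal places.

a = -0.36

Compute the Gram sums: Σwᵢ·t·t = 550.
Moment sums: Σwᵢ·t·v = -196.
Normal equations: [[550]]·[a]ᵀ = [-196]ᵀ.
Hence a = -196 / 550 ≈ -0.356364.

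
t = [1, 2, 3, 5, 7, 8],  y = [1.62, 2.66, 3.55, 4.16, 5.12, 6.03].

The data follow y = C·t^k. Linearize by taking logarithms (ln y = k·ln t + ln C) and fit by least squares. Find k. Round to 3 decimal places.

k = 0.592

Let Y = ln y. Fitting Y = k·ln t + ln C by least squares:
XᵀX = [[12.3883, 7.4265]; [7.4265, 6]], rhs = [11.2785, 7.5831]ᵀ  (here Σln t = 7.4265, Σ(ln t)² = 12.3883, Σln y = 7.5831, Σln t·ln y = 11.2785).
Slope k = (n·Σln t·ln y − Σln t·Σln y)/(n·Σ(ln t)² − (Σln t)²) = (6·11.2785 − 7.4265·7.5831)/19.1764 = 0.59211; ln C = (Σln y − k·Σln t)/n = 0.53096.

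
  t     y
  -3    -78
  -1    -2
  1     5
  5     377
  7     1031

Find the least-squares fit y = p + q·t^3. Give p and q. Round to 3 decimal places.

Entries of XᵀX: Σ1 = 5, Σt^3 = 441, Σt^3·t^3 = 134005.
Right-hand side: Σy = 1333, Σt^3·y = 402871.
So XᵀX·[p, q]ᵀ = Xᵀy: [[5, 441]; [441, 134005]]·[p, q]ᵀ = [1333, 402871]ᵀ.
det = 5·134005 − 441² = 475544.
p = (1333·134005 − 441·402871)/475544 = 481277/237772; q = (5·402871 − 441·1333)/475544 = 713251/237772.

p = 2.024, q = 3.000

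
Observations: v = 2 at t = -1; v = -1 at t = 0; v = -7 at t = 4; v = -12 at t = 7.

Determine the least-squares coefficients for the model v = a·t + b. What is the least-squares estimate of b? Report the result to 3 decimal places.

b = -0.293

From the data, Σt·t = 66, Σt = 10, Σ1 = 4.
Moment sums: Σt·v = -114, Σv = -18.
Δ = 66·4 − 10² = 164.
a = ((-114)·4 − 10·(-18))/164 = -69/41; b = (66·(-18) − 10·(-114))/164 = -12/41.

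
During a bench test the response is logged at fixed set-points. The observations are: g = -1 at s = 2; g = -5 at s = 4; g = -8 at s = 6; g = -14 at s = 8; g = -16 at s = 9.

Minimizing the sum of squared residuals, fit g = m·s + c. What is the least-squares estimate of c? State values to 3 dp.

XᵀX·[m, c]ᵀ = Xᵀg reads: 201·m + 29·c = -326;  29·m + 5·c = -44.
(Σs·s = 201, Σs = 29, Σ1 = 5, Σs·g = -326, Σg = -44.)
Eliminating c: 5·(row 1) − 29·(row 2) gives 164·m = 5·(-326) − 29·(-44) = -354, so m = -177/82.
Then c = ((-44) − 29·(-177/82))/5 = 305/82.

c = 3.720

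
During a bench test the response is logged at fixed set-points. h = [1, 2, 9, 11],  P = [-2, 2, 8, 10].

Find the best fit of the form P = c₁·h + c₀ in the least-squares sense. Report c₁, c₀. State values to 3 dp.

The normal system AᵀA·[c₁, c₀]ᵀ = AᵀP is [[207, 23]; [23, 4]]·[c₁, c₀]ᵀ = [184, 18]ᵀ.
Eliminating c₀: 4·(row 1) − 23·(row 2) gives 299·c₁ = 4·184 − 23·18 = 322, so c₁ = 14/13.
Then c₀ = (18 − 23·(14/13))/4 = -22/13.

c₁ = 1.077, c₀ = -1.692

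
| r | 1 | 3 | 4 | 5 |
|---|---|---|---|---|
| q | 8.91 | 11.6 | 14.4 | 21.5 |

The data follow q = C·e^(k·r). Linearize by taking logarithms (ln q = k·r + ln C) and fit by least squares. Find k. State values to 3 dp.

Taking logs, ln q = k·r + ln C, so regress ln q on r.
Σr = 13.0000, Σ(r)² = 51.0000, Σln q = 10.3735, Σr·ln q = 35.5494.
Equations: 51.0000·k + 13.0000·ln C = 35.5494;  13.0000·k + 4·ln C = 10.3735.
Solving (det = 35.0000): k = 0.20979, ln C = 1.91156.

k = 0.210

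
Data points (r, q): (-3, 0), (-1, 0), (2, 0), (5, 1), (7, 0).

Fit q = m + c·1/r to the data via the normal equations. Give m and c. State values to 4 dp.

Sums needed: Σ1 = 5, Σ1/r = -103/210, Σ1/r·1/r = 62689/44100.
Moment sums: Σq = 1, Σ1/r·q = 1/5.
Normal equations: [[5, -103/210]; [-103/210, 62689/44100]]·[m, c]ᵀ = [1, 1/5]ᵀ.
Determinant 5·(62689/44100) − (-103/210)² = 75709/11025.
m = (1·(62689/44100) − (-103/210)·(1/5))/(75709/11025) = 67015/302836; c = (5·(1/5) − (-103/210)·1)/(75709/11025) = 32865/151418.

m = 0.2213, c = 0.2170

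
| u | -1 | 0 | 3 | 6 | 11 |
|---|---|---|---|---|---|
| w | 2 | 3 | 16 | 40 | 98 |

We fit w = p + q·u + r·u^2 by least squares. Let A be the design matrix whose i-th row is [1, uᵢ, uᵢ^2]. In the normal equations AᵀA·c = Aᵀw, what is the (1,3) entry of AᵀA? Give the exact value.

Row 1 ↔ basis 1, column 3 ↔ basis u^2, so (AᵀA)_{1,3} = Σᵢ u^2 = (1)·(1) + (1)·(0) + (1)·(9) + (1)·(36) + (1)·(121) = 167.

167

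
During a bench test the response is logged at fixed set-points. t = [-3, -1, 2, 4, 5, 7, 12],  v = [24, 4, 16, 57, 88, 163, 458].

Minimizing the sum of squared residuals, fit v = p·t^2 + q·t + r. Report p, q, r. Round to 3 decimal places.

p = 3.019, q = 1.791, r = 2.114

Compute the Gram sums: Σt^2·t^2 = 24116, Σt^2·t = 2240, Σt^2 = 248, Σt·t = 248, Σt = 26, Σ1 = 7.
Right-hand side: Σt^2·v = 77335, Σt·v = 7261, Σv = 810.
Normal equations: [[24116, 2240, 248]; [2240, 248, 26]; [248, 26, 7]]·[p, q, r]ᵀ = [77335, 7261, 810]ᵀ.
Solving the 3×3 system (Gaussian elimination) gives p = 1024809/339484, q = 607909/339484, r = 358841/169742.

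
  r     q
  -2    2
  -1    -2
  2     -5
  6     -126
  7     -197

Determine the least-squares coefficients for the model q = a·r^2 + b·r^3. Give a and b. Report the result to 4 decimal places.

a = -0.4495, b = -0.5096

With design matrix M, MᵀM = [[3730, 24582]; [24582, 164434]] and Mᵀq = [-14203, -94841]ᵀ.
Eliminating b: 164434·(row 1) − 24582·(row 2) gives 9064096·a = 164434·(-14203) − 24582·(-94841) = -4074640, so a = -254665/566506.
Then b = ((-94841) − 24582·(-254665/566506))/164434 = -144337/283253.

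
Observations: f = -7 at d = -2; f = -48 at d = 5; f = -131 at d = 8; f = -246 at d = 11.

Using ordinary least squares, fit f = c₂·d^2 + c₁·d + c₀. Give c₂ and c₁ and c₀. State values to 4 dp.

c₂ = -2.0659, c₁ = 0.1461, c₀ = 1.7213

The normal system AᵀA·[c₂, c₁, c₀]ᵀ = Aᵀf is [[19378, 1960, 214]; [1960, 214, 22]; [214, 22, 4]]·[c₂, c₁, c₀]ᵀ = [-39378, -3980, -432]ᵀ.
Solving the 3×3 system (Gaussian elimination) gives c₂ = -14267/6906, c₁ = 1009/6906, c₀ = 11887/6906.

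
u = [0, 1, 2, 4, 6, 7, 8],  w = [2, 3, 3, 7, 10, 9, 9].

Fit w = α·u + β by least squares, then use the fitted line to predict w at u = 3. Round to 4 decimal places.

ŵ = 5.1084

Setting ∂/∂α … = 0 gives: 170·α + 28·β = 232;  28·α + 7·β = 43.
Eliminating β: 7·(row 1) − 28·(row 2) gives 406·α = 7·232 − 28·43 = 420, so α = 30/29.
Then β = (43 − 28·(30/29))/7 = 407/203.
At u = 3: ŵ = (30/29)·(3) + (407/203)·(1) = 1037/203.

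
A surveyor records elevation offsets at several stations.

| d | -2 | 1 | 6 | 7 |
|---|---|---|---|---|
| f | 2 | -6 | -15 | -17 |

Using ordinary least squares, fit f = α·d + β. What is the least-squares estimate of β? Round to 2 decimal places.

β = -2.83

The normal equations are: 90·α + 12·β = -219;  12·α + 4·β = -36.
Determinant 90·4 − 12² = 216.
α = ((-219)·4 − 12·(-36))/216 = -37/18; β = (90·(-36) − 12·(-219))/216 = -17/6.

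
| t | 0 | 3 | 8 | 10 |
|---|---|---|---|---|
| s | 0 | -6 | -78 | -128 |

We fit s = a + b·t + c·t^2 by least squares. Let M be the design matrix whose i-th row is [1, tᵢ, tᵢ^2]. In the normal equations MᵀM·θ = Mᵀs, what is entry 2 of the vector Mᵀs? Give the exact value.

-1922

Entry 2 ↔ basis t, so (Mᵀs)_{2} = Σᵢ (t)·sᵢ = (0)·(0) + (3)·(-6) + (8)·(-78) + (10)·(-128) = -1922.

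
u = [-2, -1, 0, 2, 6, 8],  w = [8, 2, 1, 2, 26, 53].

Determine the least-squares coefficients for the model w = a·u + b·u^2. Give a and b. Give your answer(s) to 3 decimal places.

a = -1.695, b = 1.033

Entries of MᵀM: Σu·u = 109, Σu·u^2 = 727, Σu^2·u^2 = 5425.
For Mᵀw: Σu·w = 566, Σu^2·w = 4370.
Normal equations: [[109, 727]; [727, 5425]]·[a, b]ᵀ = [566, 4370]ᵀ.
Determinant 109·5425 − 727² = 62796.
a = (566·5425 − 727·4370)/62796 = -8870/5233; b = (109·4370 − 727·566)/62796 = 5404/5233.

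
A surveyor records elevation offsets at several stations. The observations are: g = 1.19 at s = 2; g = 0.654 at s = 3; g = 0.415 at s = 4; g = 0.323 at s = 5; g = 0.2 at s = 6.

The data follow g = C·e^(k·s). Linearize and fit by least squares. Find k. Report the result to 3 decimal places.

With ln gᵢ as the transformed response and sᵢ as the regressor:
Over the data: Σs = 20.0000, Σ(s)² = 90.0000, Σln g = -3.8697, Σs·ln g = -19.7511.
Normal system: [[90.0000, 20.0000]; [20.0000, 5]]·[k, ln C]ᵀ = [-19.7511, -3.8697]ᵀ.
Solving (det = 50.0000): k = -0.42722, ln C = 0.93495.

k = -0.427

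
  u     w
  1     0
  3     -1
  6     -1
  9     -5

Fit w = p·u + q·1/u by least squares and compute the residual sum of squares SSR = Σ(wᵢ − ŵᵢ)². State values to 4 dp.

SSR = 3.6333

Sums needed: Σu·u = 127, Σu·1/u = 4, Σ1/u·1/u = 373/324.
For Aᵀw: Σu·w = -54, Σ1/u·w = -19/18.
AᵀA·[p, q]ᵀ = Aᵀw becomes [[127, 4]; [4, 373/324]]·[p, q]ᵀ = [-54, -19/18]ᵀ.
Determinant 127·(373/324) − 4² = 42187/324.
p = ((-54)·(373/324) − 4·(-19/18))/(42187/324) = -18774/42187; q = (127·(-19/18) − 4·(-54))/(42187/324) = 26550/42187.
Residuals: -7776/42187, 5285/42187, 66032/42187, -44919/42187; SSR = 153278/42187.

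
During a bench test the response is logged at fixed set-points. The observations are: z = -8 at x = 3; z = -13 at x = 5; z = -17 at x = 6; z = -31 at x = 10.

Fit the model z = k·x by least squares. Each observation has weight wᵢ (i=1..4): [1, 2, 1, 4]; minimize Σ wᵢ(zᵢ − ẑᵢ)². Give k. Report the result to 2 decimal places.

AᵀWA·[k]ᵀ = AᵀWz reads: 495·k = -1496.
Hence k = -1496 / 495 ≈ -3.02222.

k = -3.02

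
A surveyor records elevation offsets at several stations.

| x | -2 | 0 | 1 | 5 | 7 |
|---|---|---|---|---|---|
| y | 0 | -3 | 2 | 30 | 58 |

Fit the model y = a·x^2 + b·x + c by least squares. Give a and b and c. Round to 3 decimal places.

Normal-equation sums: Σx^2·x^2 = 3043, Σx^2·x = 461, Σx^2 = 79, Σx·x = 79, Σx = 11, Σ1 = 5.
And Σx^2·y = 3594, Σx·y = 558, Σy = 87.
So MᵀM·[a, b, c]ᵀ = Mᵀy: [[3043, 461, 79]; [461, 79, 11]; [79, 11, 5]]·[a, b, c]ᵀ = [3594, 558, 87]ᵀ.
Inverting the 3×3 Gram matrix, [a, b, c]ᵀ = [13613/13226, 17135/13226, -11325/6613]ᵀ.

a = 1.029, b = 1.296, c = -1.713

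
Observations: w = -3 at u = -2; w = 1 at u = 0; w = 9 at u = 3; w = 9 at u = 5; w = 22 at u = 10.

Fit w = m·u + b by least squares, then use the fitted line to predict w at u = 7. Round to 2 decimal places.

With design matrix A, AᵀA = [[138, 16]; [16, 5]] and Aᵀw = [298, 38]ᵀ.
Eliminating b: 5·(row 1) − 16·(row 2) gives 434·m = 5·298 − 16·38 = 882, so m = 63/31.
Then b = (38 − 16·(63/31))/5 = 34/31.
At u = 7: ŵ = (63/31)·(7) + (34/31)·(1) = 475/31.

ŵ = 15.32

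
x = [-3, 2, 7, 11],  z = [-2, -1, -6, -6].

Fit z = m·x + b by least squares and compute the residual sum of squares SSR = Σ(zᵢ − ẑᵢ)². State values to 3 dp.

SSR = 6.122

Compute the Gram sums: Σx·x = 183, Σx = 17, Σ1 = 4.
Right-hand side: Σx·z = -104, Σz = -15.
AᵀA·[m, b]ᵀ = Aᵀz becomes [[183, 17]; [17, 4]]·[m, b]ᵀ = [-104, -15]ᵀ.
Determinant 183·4 − 17² = 443.
m = ((-104)·4 − 17·(-15))/443 = -161/443; b = (183·(-15) − 17·(-104))/443 = -977/443.
Residuals: -392/443, 856/443, -554/443, 90/443; SSR = 2712/443.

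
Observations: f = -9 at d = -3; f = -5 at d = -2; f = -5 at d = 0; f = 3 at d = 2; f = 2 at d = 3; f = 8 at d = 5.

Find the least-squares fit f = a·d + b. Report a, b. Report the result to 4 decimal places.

AᵀA·[a, b]ᵀ = Aᵀf reads: 51·a + 5·b = 89;  5·a + 6·b = -6.
Δ = 51·6 − 5² = 281.
a = (89·6 − 5·(-6))/281 = 564/281; b = (51·(-6) − 5·89)/281 = -751/281.

a = 2.0071, b = -2.6726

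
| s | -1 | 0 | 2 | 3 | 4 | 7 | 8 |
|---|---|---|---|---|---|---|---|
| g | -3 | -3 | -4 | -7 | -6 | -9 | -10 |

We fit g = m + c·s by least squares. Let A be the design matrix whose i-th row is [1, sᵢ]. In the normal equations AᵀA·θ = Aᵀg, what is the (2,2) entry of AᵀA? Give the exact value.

Row 2 ↔ basis s, column 2 ↔ basis s, so (AᵀA)_{2,2} = Σᵢ (s)·(s) = (-1)·(-1) + (0)·(0) + (2)·(2) + (3)·(3) + (4)·(4) + (7)·(7) + (8)·(8) = 143.

143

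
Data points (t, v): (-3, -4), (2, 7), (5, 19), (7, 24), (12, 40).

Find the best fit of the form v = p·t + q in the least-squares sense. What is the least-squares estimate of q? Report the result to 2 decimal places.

q = 3.48

Sums needed: Σt·t = 231, Σt = 23, Σ1 = 5.
For Xᵀv: Σt·v = 769, Σv = 86.
So XᵀX·[p, q]ᵀ = Xᵀv: [[231, 23]; [23, 5]]·[p, q]ᵀ = [769, 86]ᵀ.
det = 231·5 − 23² = 626.
p = (769·5 − 23·86)/626 = 1867/626; q = (231·86 − 23·769)/626 = 2179/626.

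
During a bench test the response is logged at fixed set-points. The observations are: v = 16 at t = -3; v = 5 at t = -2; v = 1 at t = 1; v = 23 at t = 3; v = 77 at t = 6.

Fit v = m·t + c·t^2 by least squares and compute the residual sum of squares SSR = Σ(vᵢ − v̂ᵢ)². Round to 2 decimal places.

Compute the Gram sums: Σt·t = 59, Σt·t^2 = 209, Σt^2·t^2 = 1475.
And Σt·v = 474, Σt^2·v = 3144.
AᵀA·[m, c]ᵀ = Aᵀv becomes [[59, 209]; [209, 1475]]·[m, c]ᵀ = [474, 3144]ᵀ.
det = 59·1475 − 209² = 43344.
m = (474·1475 − 209·3144)/43344 = 163/168; c = (59·3144 − 209·474)/43344 = 335/168.
Residuals: 27/28, -29/28, -55/28, 15/7, -17/28; SSR = 303/28.

SSR = 10.82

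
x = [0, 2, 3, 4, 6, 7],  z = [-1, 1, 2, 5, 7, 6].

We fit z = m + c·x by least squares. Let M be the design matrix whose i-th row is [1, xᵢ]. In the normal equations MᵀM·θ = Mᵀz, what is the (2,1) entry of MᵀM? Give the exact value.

22

Row 2 ↔ basis x, column 1 ↔ basis 1, so (MᵀM)_{2,1} = Σᵢ x = (0)·(1) + (2)·(1) + (3)·(1) + (4)·(1) + (6)·(1) + (7)·(1) = 22.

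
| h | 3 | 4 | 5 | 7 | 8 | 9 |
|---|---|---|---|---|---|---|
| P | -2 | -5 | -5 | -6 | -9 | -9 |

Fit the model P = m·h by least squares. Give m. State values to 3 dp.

m = -1.008

Setting ∂/∂m … = 0 gives: 244·m = -246.
m = (-246)/244 = -1.0082.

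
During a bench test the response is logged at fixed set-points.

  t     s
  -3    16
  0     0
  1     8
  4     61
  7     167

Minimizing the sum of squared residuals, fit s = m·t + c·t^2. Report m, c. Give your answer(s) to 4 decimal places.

m = 3.5370, c = 2.9074

Entries of XᵀX: Σt·t = 75, Σt·t^2 = 381, Σt^2·t^2 = 2739.
Right-hand side: Σt·s = 1373, Σt^2·s = 9311.
Determinant 75·2739 − 381² = 60264.
m = (1373·2739 − 381·9311)/60264 = 191/54; c = (75·9311 − 381·1373)/60264 = 157/54.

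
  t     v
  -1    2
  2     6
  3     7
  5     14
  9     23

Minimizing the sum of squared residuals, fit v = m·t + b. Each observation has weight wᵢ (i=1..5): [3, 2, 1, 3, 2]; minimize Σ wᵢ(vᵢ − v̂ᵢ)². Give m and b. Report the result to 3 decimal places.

m = 2.134, b = 3.093

Entries of XᵀWX: Σwᵢ·t·t = 257, Σwᵢ·t = 37, Σwᵢ·1 = 11.
And Σwᵢ·t·v = 663, Σwᵢ·v = 113.
Δ = 257·11 − 37² = 1458.
m = (663·11 − 37·113)/1458 = 1556/729; b = (257·113 − 37·663)/1458 = 2255/729.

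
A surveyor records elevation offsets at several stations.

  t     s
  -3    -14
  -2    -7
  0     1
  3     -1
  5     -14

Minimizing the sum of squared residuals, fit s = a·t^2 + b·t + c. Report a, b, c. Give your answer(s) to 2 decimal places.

Sums needed: Σt^2·t^2 = 803, Σt^2·t = 117, Σt^2 = 47, Σt·t = 47, Σt = 3, Σ1 = 5.
Right-hand side: Σt^2·s = -513, Σt·s = -17, Σs = -35.
MᵀM·[a, b, c]ᵀ = Mᵀs becomes [[803, 117, 47]; [117, 47, 3]; [47, 3, 5]]·[a, b, c]ᵀ = [-513, -17, -35]ᵀ.
Row-reducing yields a = -10840/10551, b = 7410/3517, c = 14701/10551.

a = -1.03, b = 2.11, c = 1.39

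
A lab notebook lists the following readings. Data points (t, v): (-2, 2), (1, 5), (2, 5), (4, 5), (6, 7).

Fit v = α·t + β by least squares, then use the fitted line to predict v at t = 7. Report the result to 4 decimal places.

Entries of MᵀM: Σt·t = 61, Σt = 11, Σ1 = 5.
Right-hand side: Σt·v = 73, Σv = 24.
So MᵀM·[α, β]ᵀ = Mᵀv: [[61, 11]; [11, 5]]·[α, β]ᵀ = [73, 24]ᵀ.
Eliminating β: 5·(row 1) − 11·(row 2) gives 184·α = 5·73 − 11·24 = 101, so α = 101/184.
Then β = (24 − 11·(101/184))/5 = 661/184.
At t = 7: v̂ = (101/184)·(7) + (661/184)·(1) = 171/23.

v̂ = 7.4348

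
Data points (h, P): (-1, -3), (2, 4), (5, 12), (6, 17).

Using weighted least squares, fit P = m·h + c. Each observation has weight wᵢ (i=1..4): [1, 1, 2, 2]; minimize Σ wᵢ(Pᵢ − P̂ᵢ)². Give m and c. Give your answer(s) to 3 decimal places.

Normal-equation sums: Σwᵢ·h·h = 127, Σwᵢ·h = 23, Σwᵢ·1 = 6.
Right-hand side: Σwᵢ·h·P = 335, Σwᵢ·P = 59.
Eliminating c: 6·(row 1) − 23·(row 2) gives 233·m = 6·335 − 23·59 = 653, so m = 653/233.
Then c = (59 − 23·(653/233))/6 = -212/233.

m = 2.803, c = -0.910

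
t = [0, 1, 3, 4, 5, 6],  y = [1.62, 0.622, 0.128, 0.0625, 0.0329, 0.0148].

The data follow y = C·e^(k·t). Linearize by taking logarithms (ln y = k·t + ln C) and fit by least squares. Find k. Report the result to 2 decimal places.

With ln yᵢ as the transformed response and tᵢ as the regressor:
Σt = 19.0000, Σ(t)² = 87.0000, Σln y = -12.4481, Σt·ln y = -60.0825.
Normal system: [[87.0000, 19.0000]; [19.0000, 6]]·[k, ln C]ᵀ = [-60.0825, -12.4481]ᵀ.
Slope k = (n·Σt·ln y − Σt·Σln y)/(n·Σ(t)² − (Σt)²) = (6·-60.0825 − 19.0000·-12.4481)/161.0000 = -0.77007; ln C = (Σln y − k·Σt)/n = 0.36386.

k = -0.77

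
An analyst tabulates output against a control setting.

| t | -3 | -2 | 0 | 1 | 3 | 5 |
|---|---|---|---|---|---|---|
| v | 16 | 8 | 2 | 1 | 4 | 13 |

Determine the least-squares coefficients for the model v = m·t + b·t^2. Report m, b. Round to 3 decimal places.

m = -2.117, b = 0.980

Setting ∂/∂m … = 0 gives: 48·m + 118·b = 14;  118·m + 804·b = 538.
(Σt·t = 48, Σt·t^2 = 118, Σt^2·t^2 = 804, Σt·v = 14, Σt^2·v = 538.)
Eliminating b: 804·(row 1) − 118·(row 2) gives 24668·m = 804·14 − 118·538 = -52228, so m = -13057/6167.
Then b = (538 − 118·(-13057/6167))/804 = 6043/6167.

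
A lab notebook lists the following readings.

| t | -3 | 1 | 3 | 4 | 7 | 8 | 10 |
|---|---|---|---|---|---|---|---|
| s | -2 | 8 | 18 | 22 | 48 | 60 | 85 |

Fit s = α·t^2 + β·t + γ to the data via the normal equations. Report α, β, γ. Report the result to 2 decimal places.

The normal system AᵀA·[α, β, γ]ᵀ = Aᵀs is [[16916, 1920, 248]; [1920, 248, 30]; [248, 30, 7]]·[α, β, γ]ᵀ = [15196, 1822, 239]ᵀ.
Row-reducing yields α = 52425/103349, β = 314056/103349, γ = 325333/103349.

α = 0.51, β = 3.04, γ = 3.15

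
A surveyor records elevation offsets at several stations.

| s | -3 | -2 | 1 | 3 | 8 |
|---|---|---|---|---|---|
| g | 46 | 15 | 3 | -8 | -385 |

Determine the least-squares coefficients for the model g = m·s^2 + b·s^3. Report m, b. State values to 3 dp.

m = 2.068, b = -1.010

Sums needed: Σs^2·s^2 = 4275, Σs^2·s^3 = 32737, Σs^3·s^3 = 263667.
Moment sums: Σs^2·g = -24235, Σs^3·g = -198695.
Normal equations: [[4275, 32737]; [32737, 263667]]·[m, b]ᵀ = [-24235, -198695]ᵀ.
Δ = 4275·263667 − 32737² = 55465256.
m = ((-24235)·263667 − 32737·(-198695))/55465256 = 57354235/27732628; b = (4275·(-198695) − 32737·(-24235))/55465256 = -1474735/1459612.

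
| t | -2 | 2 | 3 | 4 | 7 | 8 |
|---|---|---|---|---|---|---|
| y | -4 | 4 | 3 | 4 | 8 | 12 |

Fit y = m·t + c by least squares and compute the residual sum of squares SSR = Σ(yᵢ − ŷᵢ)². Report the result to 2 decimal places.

SSR = 8.26

The normal equations are: 146·m + 22·c = 193;  22·m + 6·c = 27.
(Σt·t = 146, Σt = 22, Σ1 = 6, Σt·y = 193, Σy = 27.)
Eliminating c: 6·(row 1) − 22·(row 2) gives 392·m = 6·193 − 22·27 = 564, so m = 141/98.
Then c = (27 − 22·(141/98))/6 = -38/49.
Residuals: -17/49, 93/49, -53/98, -48/49, -127/98, 62/49; SSR = 809/98.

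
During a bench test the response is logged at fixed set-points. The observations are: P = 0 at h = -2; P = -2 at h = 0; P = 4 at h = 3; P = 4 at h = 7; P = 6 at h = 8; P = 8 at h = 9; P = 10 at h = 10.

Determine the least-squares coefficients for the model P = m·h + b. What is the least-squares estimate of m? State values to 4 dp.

m = 0.8333

XᵀX·[m, b]ᵀ = XᵀP reads: 307·m + 35·b = 260;  35·m + 7·b = 30.
Δ = 307·7 − 35² = 924.
m = (260·7 − 35·30)/924 = 5/6; b = (307·30 − 35·260)/924 = 5/42.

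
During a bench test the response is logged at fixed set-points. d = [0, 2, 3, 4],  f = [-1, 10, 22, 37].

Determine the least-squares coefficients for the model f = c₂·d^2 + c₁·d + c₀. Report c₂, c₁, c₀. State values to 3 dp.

c₂ = 1.955, c₁ = 1.718, c₀ = -1.036

The normal equations are: 353·c₂ + 99·c₁ + 29·c₀ = 830;  99·c₂ + 29·c₁ + 9·c₀ = 234;  29·c₂ + 9·c₁ + 4·c₀ = 68.
Solving the 3×3 system (Gaussian elimination) gives c₂ = 43/22, c₁ = 189/110, c₀ = -57/55.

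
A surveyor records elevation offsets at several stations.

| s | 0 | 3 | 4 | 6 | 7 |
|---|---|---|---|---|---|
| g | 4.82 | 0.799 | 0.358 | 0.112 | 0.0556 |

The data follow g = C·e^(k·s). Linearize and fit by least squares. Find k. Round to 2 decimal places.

Linearized form: ln g = k·s + ln C. From the 5 transformed points,
XᵀX = [[110.0000, 20.0000]; [20.0000, 5]], rhs = [-38.1446, -4.7577]ᵀ  (here Σs = 20.0000, Σ(s)² = 110.0000, Σln g = -4.7577, Σs·ln g = -38.1446).
Δ = 110.0000·5 − (20.0000)² = 150.0000; k = (-38.1446·5 − 20.0000·-4.7577)/150.0000 = -0.63713, ln C = (110.0000·-4.7577 − 20.0000·-38.1446)/150.0000 = 1.59699.

k = -0.64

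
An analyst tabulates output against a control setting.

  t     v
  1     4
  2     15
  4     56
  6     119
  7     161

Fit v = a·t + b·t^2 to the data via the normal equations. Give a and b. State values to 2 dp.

a = 1.54, b = 3.06

Sums needed: Σt·t = 106, Σt·t^2 = 632, Σt^2·t^2 = 3970.
Moment sums: Σt·v = 2099, Σt^2·v = 13133.
Eliminating b: 3970·(row 1) − 632·(row 2) gives 21396·a = 3970·2099 − 632·13133 = 32974, so a = 16487/10698.
Then b = (13133 − 632·(16487/10698))/3970 = 32765/10698.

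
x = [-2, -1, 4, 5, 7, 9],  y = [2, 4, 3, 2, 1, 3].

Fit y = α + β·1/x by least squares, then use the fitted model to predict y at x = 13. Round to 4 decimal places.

From the data, Σ1 = 6, Σ1/x = -1003/1260, Σ1/x·1/x = 2199229/1587600.
And Σy = 15, Σ1/x·y = -1417/420.
Eliminating β: (2199229/1587600)·(row 1) − (-1003/1260)·(row 2) gives (2437873/317520)·α = (2199229/1587600)·15 − (-1003/1260)·(-1417/420) = 97703/5400, so α = 28724682/12189365.
Then β = ((-1417/420) − (-1003/1260)·(28724682/12189365))/(2199229/1587600) = -2636172/2437873.
At x = 13: ŷ = (28724682/12189365)·(1) + (-2636172/2437873)·(1/13) = 360240006/158461745.

ŷ = 2.2734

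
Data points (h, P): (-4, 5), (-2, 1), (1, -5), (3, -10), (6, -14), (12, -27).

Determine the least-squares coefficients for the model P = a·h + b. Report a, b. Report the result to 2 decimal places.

a = -1.98, b = -3.05

From the data, Σh·h = 210, Σh = 16, Σ1 = 6.
Right-hand side: Σh·P = -465, ΣP = -50.
Determinant 210·6 − 16² = 1004.
a = ((-465)·6 − 16·(-50))/1004 = -995/502; b = (210·(-50) − 16·(-465))/1004 = -765/251.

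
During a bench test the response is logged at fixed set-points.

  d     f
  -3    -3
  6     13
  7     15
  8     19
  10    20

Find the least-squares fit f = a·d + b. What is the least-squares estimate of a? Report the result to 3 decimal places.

a = 1.834

With design matrix X, XᵀX = [[258, 28]; [28, 5]] and Xᵀf = [544, 64]ᵀ.
Δ = 258·5 − 28² = 506.
a = (544·5 − 28·64)/506 = 464/253; b = (258·64 − 28·544)/506 = 640/253.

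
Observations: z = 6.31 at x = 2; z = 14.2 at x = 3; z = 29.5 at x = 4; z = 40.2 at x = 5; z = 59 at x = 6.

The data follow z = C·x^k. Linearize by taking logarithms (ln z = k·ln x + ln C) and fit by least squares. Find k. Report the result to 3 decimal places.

Let Y = ln z. Fitting Y = k·ln x + ln C by least squares:
Σln x = 6.5793, Σ(ln x)² = 9.4099, Σln z = 15.6512, Σln x·ln z = 22.1345.
Equations: 9.4099·k + 6.5793·ln C = 22.1345;  6.5793·k + 5·ln C = 15.6512.
Solving (det = 3.7630): k = 2.04616, ln C = 0.43780.

k = 2.046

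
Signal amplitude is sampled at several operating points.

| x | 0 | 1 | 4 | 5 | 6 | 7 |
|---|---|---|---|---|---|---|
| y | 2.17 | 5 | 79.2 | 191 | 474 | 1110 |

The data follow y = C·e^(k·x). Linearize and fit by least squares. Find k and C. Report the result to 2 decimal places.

Linearized form: ln y = k·x + ln C. From the 6 transformed points,
XᵀX = [[127.0000, 23.0000]; [23.0000, 6]], rhs = [131.4108, 25.1817]ᵀ  (here Σx = 23.0000, Σ(x)² = 127.0000, Σln y = 25.1817, Σx·ln y = 131.4108).
Solving (det = 233.0000): k = 0.89822, ln C = 0.75379, so C = exp(0.75379) = 2.12504.

k = 0.90, C = 2.13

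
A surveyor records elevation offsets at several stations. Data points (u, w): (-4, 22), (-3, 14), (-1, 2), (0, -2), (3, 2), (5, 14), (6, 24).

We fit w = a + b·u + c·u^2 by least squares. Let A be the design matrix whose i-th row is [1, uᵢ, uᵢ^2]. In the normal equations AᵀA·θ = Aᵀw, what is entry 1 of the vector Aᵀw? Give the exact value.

Entry 1 ↔ basis 1, so (Aᵀw)_{1} = Σᵢ wᵢ = (1)·(22) + (1)·(14) + (1)·(2) + (1)·(-2) + (1)·(2) + (1)·(14) + (1)·(24) = 76.

76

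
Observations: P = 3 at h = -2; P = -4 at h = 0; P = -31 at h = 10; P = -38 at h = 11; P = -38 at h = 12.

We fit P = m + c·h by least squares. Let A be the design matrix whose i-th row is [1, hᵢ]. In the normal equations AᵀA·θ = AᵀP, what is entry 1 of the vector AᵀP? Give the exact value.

-108

Entry 1 ↔ basis 1, so (AᵀP)_{1} = Σᵢ Pᵢ = (1)·(3) + (1)·(-4) + (1)·(-31) + (1)·(-38) + (1)·(-38) = -108.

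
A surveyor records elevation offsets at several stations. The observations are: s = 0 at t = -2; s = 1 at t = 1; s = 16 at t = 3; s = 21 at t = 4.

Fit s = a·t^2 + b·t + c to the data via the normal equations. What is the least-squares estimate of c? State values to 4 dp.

c = -0.5000

From the data, Σt^2·t^2 = 354, Σt^2·t = 84, Σt^2 = 30, Σt·t = 30, Σt = 6, Σ1 = 4.
Right-hand side: Σt^2·s = 481, Σt·s = 133, Σs = 38.
AᵀA·[a, b, c]ᵀ = Aᵀs becomes [[354, 84, 30]; [84, 30, 6]; [30, 6, 4]]·[a, b, c]ᵀ = [481, 133, 38]ᵀ.
Inverting the 3×3 Gram matrix, [a, b, c]ᵀ = [32/33, 20/11, -1/2]ᵀ.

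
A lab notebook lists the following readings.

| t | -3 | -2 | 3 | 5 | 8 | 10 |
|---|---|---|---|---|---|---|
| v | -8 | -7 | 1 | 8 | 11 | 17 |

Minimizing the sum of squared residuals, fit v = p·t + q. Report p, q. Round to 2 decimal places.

p = 1.91, q = -3.00

The normal equations are: 211·p + 21·q = 339;  21·p + 6·q = 22.
det = 211·6 − 21² = 825.
p = (339·6 − 21·22)/825 = 524/275; q = (211·22 − 21·339)/825 = -2477/825.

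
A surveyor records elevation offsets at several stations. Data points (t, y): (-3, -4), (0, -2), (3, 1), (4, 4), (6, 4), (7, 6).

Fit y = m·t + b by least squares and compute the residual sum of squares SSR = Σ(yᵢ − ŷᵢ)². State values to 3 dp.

Entries of MᵀM: Σt·t = 119, Σt = 17, Σ1 = 6.
Right-hand side: Σt·y = 97, Σy = 9.
Δ = 119·6 − 17² = 425.
m = (97·6 − 17·9)/425 = 429/425; b = (119·9 − 17·97)/425 = -34/25.
Residuals: 33/85, -16/25, -284/425, 562/425, -296/425, 5/17; SSR = 1414/425.

SSR = 3.327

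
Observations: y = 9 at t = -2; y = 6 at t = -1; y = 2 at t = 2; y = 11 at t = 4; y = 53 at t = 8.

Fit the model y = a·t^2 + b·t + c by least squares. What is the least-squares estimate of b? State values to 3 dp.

With design matrix A, AᵀA = [[4385, 575, 89]; [575, 89, 11]; [89, 11, 5]] and Aᵀy = [3618, 448, 81]ᵀ.
Row-reducing yields a = 16129/15708, b = -9661/5236, c = 1112/561.

b = -1.845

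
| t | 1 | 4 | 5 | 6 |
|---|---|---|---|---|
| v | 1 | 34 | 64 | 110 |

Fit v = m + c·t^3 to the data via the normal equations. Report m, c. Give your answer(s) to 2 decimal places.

Sums needed: Σ1 = 4, Σt^3 = 406, Σt^3·t^3 = 66378.
For Xᵀv: Σv = 209, Σt^3·v = 33937.
XᵀX·[m, c]ᵀ = Xᵀv becomes [[4, 406]; [406, 66378]]·[m, c]ᵀ = [209, 33937]ᵀ.
det = 4·66378 − 406² = 100676.
m = (209·66378 − 406·33937)/100676 = 23645/25169; c = (4·33937 − 406·209)/100676 = 25447/50338.

m = 0.94, c = 0.51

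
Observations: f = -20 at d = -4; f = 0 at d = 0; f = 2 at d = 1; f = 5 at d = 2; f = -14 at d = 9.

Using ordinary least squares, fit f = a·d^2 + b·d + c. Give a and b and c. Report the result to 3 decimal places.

Setting ∂/∂a … = 0 gives: 6834·a + 674·b + 102·c = -1432;  674·a + 102·b + 8·c = -34;  102·a + 8·b + 5·c = -27.
Inverting the 3×3 Gram matrix, [a, b, c]ᵀ = [-26032/50959, 154327/50959, 8951/50959]ᵀ.

a = -0.511, b = 3.028, c = 0.176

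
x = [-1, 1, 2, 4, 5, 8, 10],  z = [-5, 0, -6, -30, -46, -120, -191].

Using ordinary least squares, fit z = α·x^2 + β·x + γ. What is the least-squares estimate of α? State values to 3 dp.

α = -2.014

The normal equations are: 14995·α + 1709·β + 211·γ = -28439;  1709·α + 211·β + 29·γ = -3227;  211·α + 29·β + 7·γ = -398.
(Σx^2·x^2 = 14995, Σx^2·x = 1709, Σx^2 = 211, Σx·x = 211, Σx = 29, Σ1 = 7, Σx^2·z = -28439, Σx·z = -3227, Σz = -398.)
Inverting the 3×3 Gram matrix, [α, β, γ]ᵀ = [-51439/25536, 9703/8512, -785/912]ᵀ.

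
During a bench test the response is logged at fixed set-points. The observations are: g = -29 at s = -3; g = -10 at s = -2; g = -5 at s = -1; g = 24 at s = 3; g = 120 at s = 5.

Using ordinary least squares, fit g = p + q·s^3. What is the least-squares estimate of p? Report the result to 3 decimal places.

Compute the Gram sums: Σ1 = 5, Σs^3 = 116, Σs^3·s^3 = 17148.
And Σg = 100, Σs^3·g = 16516.
Normal equations: [[5, 116]; [116, 17148]]·[p, q]ᵀ = [100, 16516]ᵀ.
Δ = 5·17148 − 116² = 72284.
p = (100·17148 − 116·16516)/72284 = -50264/18071; q = (5·16516 − 116·100)/72284 = 17745/18071.

p = -2.781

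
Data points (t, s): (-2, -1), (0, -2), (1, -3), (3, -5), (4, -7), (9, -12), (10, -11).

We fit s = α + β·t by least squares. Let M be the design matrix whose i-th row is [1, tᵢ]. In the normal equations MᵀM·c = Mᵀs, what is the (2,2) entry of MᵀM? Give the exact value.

211

Row 2 ↔ basis t, column 2 ↔ basis t, so (MᵀM)_{2,2} = Σᵢ (t)·(t) = (-2)·(-2) + (0)·(0) + (1)·(1) + (3)·(3) + (4)·(4) + (9)·(9) + (10)·(10) = 211.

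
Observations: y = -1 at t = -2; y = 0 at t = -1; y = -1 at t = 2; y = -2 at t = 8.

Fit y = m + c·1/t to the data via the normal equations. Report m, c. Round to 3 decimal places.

m = -1.186, c = -0.850

AᵀA·[m, c]ᵀ = Aᵀy reads: 4·m + (-7/8)·c = -4;  (-7/8)·m + (97/64)·c = -1/4.
Determinant 4·(97/64) − (-7/8)² = 339/64.
m = ((-4)·(97/64) − (-7/8)·(-1/4))/(339/64) = -134/113; c = (4·(-1/4) − (-7/8)·(-4))/(339/64) = -96/113.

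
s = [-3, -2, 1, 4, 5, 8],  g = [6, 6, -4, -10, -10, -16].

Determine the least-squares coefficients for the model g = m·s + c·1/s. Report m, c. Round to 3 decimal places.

Setting ∂/∂m … = 0 gives: 119·m + 6·c = -252;  6·m + (21301/14400)·c = -31/2.
Δ = 119·(21301/14400) − 6² = 2016419/14400.
m = ((-252)·(21301/14400) − 6·(-31/2))/(2016419/14400) = -4028652/2016419; c = (119·(-31/2) − 6·(-252))/(2016419/14400) = -4788000/2016419.

m = -1.998, c = -2.375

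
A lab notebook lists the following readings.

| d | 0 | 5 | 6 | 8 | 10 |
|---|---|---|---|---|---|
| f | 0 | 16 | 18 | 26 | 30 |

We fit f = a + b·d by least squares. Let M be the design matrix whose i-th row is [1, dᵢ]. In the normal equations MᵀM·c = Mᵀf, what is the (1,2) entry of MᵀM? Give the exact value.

Row 1 ↔ basis 1, column 2 ↔ basis d, so (MᵀM)_{1,2} = Σᵢ d = (1)·(0) + (1)·(5) + (1)·(6) + (1)·(8) + (1)·(10) = 29.

29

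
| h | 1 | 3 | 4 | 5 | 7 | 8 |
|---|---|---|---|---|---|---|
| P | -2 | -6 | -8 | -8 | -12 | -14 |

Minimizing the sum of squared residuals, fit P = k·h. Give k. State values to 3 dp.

k = -1.756

From the data, Σh·h = 164.
And Σh·P = -288.
k = (-288)/164 = -1.7561.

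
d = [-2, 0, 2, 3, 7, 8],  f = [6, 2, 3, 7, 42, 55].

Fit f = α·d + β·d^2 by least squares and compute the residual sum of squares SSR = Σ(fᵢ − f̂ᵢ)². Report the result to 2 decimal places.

SSR = 5.43

Compute the Gram sums: Σd·d = 130, Σd·d^2 = 882, Σd^2·d^2 = 6610.
For Xᵀf: Σd·f = 749, Σd^2·f = 5677.
XᵀX·[α, β]ᵀ = Xᵀf becomes [[130, 882]; [882, 6610]]·[α, β]ᵀ = [749, 5677]ᵀ.
Determinant 130·6610 − 882² = 81376.
α = (749·6610 − 882·5677)/81376 = -1757/2543; β = (130·5677 − 882·749)/81376 = 4837/5086.
Residuals: 2070/2543, 2, 1469/2543, 2611/5086, 1197/5086, -863/2543; SSR = 27619/5086.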